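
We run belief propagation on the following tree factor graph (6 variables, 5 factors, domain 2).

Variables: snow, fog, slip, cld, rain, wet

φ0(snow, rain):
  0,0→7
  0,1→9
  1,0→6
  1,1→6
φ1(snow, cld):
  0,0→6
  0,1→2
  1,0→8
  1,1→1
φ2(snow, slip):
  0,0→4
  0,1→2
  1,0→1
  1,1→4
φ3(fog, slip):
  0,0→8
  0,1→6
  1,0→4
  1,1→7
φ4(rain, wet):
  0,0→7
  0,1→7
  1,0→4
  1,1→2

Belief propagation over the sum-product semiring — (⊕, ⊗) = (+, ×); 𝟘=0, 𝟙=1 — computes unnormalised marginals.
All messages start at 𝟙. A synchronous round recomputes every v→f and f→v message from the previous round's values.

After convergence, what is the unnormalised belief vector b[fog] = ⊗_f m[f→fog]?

init: all messages = 𝟙 over 2 values
r1 m[φ0→snow] = [16, 12]
r1 m[φ0→rain] = [13, 15]
r1 m[φ1→snow] = [8, 9]
r1 m[φ1→cld] = [14, 3]
r1 m[φ2→snow] = [6, 5]
r1 m[φ2→slip] = [5, 6]
r1 m[φ3→fog] = [14, 11]
r1 m[φ3→slip] = [12, 13]
r1 m[φ4→rain] = [14, 6]
r1 m[φ4→wet] = [11, 9]
r1 m[snow→φ0] = [1, 1]
r1 m[snow→φ1] = [1, 1]
r1 m[snow→φ2] = [1, 1]
r1 m[fog→φ3] = [1, 1]
r1 m[slip→φ2] = [1, 1]
r1 m[slip→φ3] = [1, 1]
r1 m[cld→φ1] = [1, 1]
r1 m[rain→φ0] = [1, 1]
r1 m[rain→φ4] = [1, 1]
r1 m[wet→φ4] = [1, 1]
r2 m[φ0→snow] = [16, 12]
r2 m[φ0→rain] = [13, 15]
r2 m[φ1→snow] = [8, 9]
r2 m[φ1→cld] = [14, 3]
r2 m[φ2→snow] = [6, 5]
r2 m[φ2→slip] = [5, 6]
r2 m[φ3→fog] = [14, 11]
r2 m[φ3→slip] = [12, 13]
r2 m[φ4→rain] = [14, 6]
r2 m[φ4→wet] = [11, 9]
r2 m[snow→φ0] = [48, 45]
r2 m[snow→φ1] = [96, 60]
r2 m[snow→φ2] = [128, 108]
r2 m[fog→φ3] = [1, 1]
r2 m[slip→φ2] = [12, 13]
r2 m[slip→φ3] = [5, 6]
r2 m[cld→φ1] = [1, 1]
r2 m[rain→φ0] = [14, 6]
r2 m[rain→φ4] = [13, 15]
r2 m[wet→φ4] = [1, 1]
r3 m[φ0→snow] = [152, 120]
r3 m[φ0→rain] = [606, 702]
r3 m[φ1→snow] = [8, 9]
r3 m[φ1→cld] = [1056, 252]
r3 m[φ2→snow] = [74, 64]
r3 m[φ2→slip] = [620, 688]
r3 m[φ3→fog] = [76, 62]
r3 m[φ3→slip] = [12, 13]
r3 m[φ4→rain] = [14, 6]
r3 m[φ4→wet] = [151, 121]
r3 m[snow→φ0] = [48, 45]
r3 m[snow→φ1] = [96, 60]
r3 m[snow→φ2] = [128, 108]
r3 m[fog→φ3] = [1, 1]
r3 m[slip→φ2] = [12, 13]
r3 m[slip→φ3] = [5, 6]
r3 m[cld→φ1] = [1, 1]
r3 m[rain→φ0] = [14, 6]
r3 m[rain→φ4] = [13, 15]
r3 m[wet→φ4] = [1, 1]
r4 m[φ0→snow] = [152, 120]
r4 m[φ0→rain] = [606, 702]
r4 m[φ1→snow] = [8, 9]
r4 m[φ1→cld] = [1056, 252]
r4 m[φ2→snow] = [74, 64]
r4 m[φ2→slip] = [620, 688]
r4 m[φ3→fog] = [76, 62]
r4 m[φ3→slip] = [12, 13]
r4 m[φ4→rain] = [14, 6]
r4 m[φ4→wet] = [151, 121]
r4 m[snow→φ0] = [592, 576]
r4 m[snow→φ1] = [11248, 7680]
r4 m[snow→φ2] = [1216, 1080]
r4 m[fog→φ3] = [1, 1]
r4 m[slip→φ2] = [12, 13]
r4 m[slip→φ3] = [620, 688]
r4 m[cld→φ1] = [1, 1]
r4 m[rain→φ0] = [14, 6]
r4 m[rain→φ4] = [606, 702]
r4 m[wet→φ4] = [1, 1]
r5 m[φ0→snow] = [152, 120]
r5 m[φ0→rain] = [7600, 8784]
r5 m[φ1→snow] = [8, 9]
r5 m[φ1→cld] = [128928, 30176]
r5 m[φ2→snow] = [74, 64]
r5 m[φ2→slip] = [5944, 6752]
r5 m[φ3→fog] = [9088, 7296]
r5 m[φ3→slip] = [12, 13]
r5 m[φ4→rain] = [14, 6]
r5 m[φ4→wet] = [7050, 5646]
r5 m[snow→φ0] = [592, 576]
r5 m[snow→φ1] = [11248, 7680]
r5 m[snow→φ2] = [1216, 1080]
r5 m[fog→φ3] = [1, 1]
r5 m[slip→φ2] = [12, 13]
r5 m[slip→φ3] = [620, 688]
r5 m[cld→φ1] = [1, 1]
r5 m[rain→φ0] = [14, 6]
r5 m[rain→φ4] = [606, 702]
r5 m[wet→φ4] = [1, 1]
r6 m[φ0→snow] = [152, 120]
r6 m[φ0→rain] = [7600, 8784]
r6 m[φ1→snow] = [8, 9]
r6 m[φ1→cld] = [128928, 30176]
r6 m[φ2→snow] = [74, 64]
r6 m[φ2→slip] = [5944, 6752]
r6 m[φ3→fog] = [9088, 7296]
r6 m[φ3→slip] = [12, 13]
r6 m[φ4→rain] = [14, 6]
r6 m[φ4→wet] = [7050, 5646]
r6 m[snow→φ0] = [592, 576]
r6 m[snow→φ1] = [11248, 7680]
r6 m[snow→φ2] = [1216, 1080]
r6 m[fog→φ3] = [1, 1]
r6 m[slip→φ2] = [12, 13]
r6 m[slip→φ3] = [5944, 6752]
r6 m[cld→φ1] = [1, 1]
r6 m[rain→φ0] = [14, 6]
r6 m[rain→φ4] = [7600, 8784]
r6 m[wet→φ4] = [1, 1]
r7 m[φ0→snow] = [152, 120]
r7 m[φ0→rain] = [7600, 8784]
r7 m[φ1→snow] = [8, 9]
r7 m[φ1→cld] = [128928, 30176]
r7 m[φ2→snow] = [74, 64]
r7 m[φ2→slip] = [5944, 6752]
r7 m[φ3→fog] = [88064, 71040]
r7 m[φ3→slip] = [12, 13]
r7 m[φ4→rain] = [14, 6]
r7 m[φ4→wet] = [88336, 70768]
r7 m[snow→φ0] = [592, 576]
r7 m[snow→φ1] = [11248, 7680]
r7 m[snow→φ2] = [1216, 1080]
r7 m[fog→φ3] = [1, 1]
r7 m[slip→φ2] = [12, 13]
r7 m[slip→φ3] = [5944, 6752]
r7 m[cld→φ1] = [1, 1]
r7 m[rain→φ0] = [14, 6]
r7 m[rain→φ4] = [7600, 8784]
r7 m[wet→φ4] = [1, 1]
r8 m[φ0→snow] = [152, 120]
r8 m[φ0→rain] = [7600, 8784]
r8 m[φ1→snow] = [8, 9]
r8 m[φ1→cld] = [128928, 30176]
r8 m[φ2→snow] = [74, 64]
r8 m[φ2→slip] = [5944, 6752]
r8 m[φ3→fog] = [88064, 71040]
r8 m[φ3→slip] = [12, 13]
r8 m[φ4→rain] = [14, 6]
r8 m[φ4→wet] = [88336, 70768]
r8 m[snow→φ0] = [592, 576]
r8 m[snow→φ1] = [11248, 7680]
r8 m[snow→φ2] = [1216, 1080]
r8 m[fog→φ3] = [1, 1]
r8 m[slip→φ2] = [12, 13]
r8 m[slip→φ3] = [5944, 6752]
r8 m[cld→φ1] = [1, 1]
r8 m[rain→φ0] = [14, 6]
r8 m[rain→φ4] = [7600, 8784]
r8 m[wet→φ4] = [1, 1]
fixed point reached at round 8
b[fog] = ⊗ incoming = [88064, 71040]

b[fog] = [88064, 71040]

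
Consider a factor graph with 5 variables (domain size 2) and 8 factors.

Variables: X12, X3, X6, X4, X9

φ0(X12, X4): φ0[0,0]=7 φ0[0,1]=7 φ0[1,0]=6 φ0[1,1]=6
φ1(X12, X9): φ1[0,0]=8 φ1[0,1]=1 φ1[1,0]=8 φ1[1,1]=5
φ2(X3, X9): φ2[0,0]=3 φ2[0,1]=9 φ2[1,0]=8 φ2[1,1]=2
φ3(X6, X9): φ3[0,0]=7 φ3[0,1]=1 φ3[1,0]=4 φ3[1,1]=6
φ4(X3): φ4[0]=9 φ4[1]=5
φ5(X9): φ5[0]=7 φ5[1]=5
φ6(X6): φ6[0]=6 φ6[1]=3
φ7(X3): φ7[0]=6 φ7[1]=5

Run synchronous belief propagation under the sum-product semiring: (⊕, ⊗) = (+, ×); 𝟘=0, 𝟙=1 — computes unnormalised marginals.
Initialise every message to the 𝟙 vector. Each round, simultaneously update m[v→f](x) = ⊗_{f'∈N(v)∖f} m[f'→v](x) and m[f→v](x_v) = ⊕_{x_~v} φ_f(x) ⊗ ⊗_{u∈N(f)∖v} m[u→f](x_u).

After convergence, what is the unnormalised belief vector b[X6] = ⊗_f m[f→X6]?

init: all messages = 𝟙 over 2 values
r1 m[φ0→X12] = [14, 12]
r1 m[φ0→X4] = [13, 13]
r1 m[φ1→X12] = [9, 13]
r1 m[φ1→X9] = [16, 6]
r1 m[φ2→X3] = [12, 10]
r1 m[φ2→X9] = [11, 11]
r1 m[φ3→X6] = [8, 10]
r1 m[φ3→X9] = [11, 7]
r1 m[φ4→X3] = [9, 5]
r1 m[φ5→X9] = [7, 5]
r1 m[φ6→X6] = [6, 3]
r1 m[φ7→X3] = [6, 5]
r1 m[X12→φ0] = [1, 1]
r1 m[X12→φ1] = [1, 1]
r1 m[X3→φ2] = [1, 1]
r1 m[X3→φ4] = [1, 1]
r1 m[X3→φ7] = [1, 1]
r1 m[X6→φ3] = [1, 1]
r1 m[X6→φ6] = [1, 1]
r1 m[X4→φ0] = [1, 1]
r1 m[X9→φ1] = [1, 1]
r1 m[X9→φ2] = [1, 1]
r1 m[X9→φ3] = [1, 1]
r1 m[X9→φ5] = [1, 1]
r2 m[φ0→X12] = [14, 12]
r2 m[φ0→X4] = [13, 13]
r2 m[φ1→X12] = [9, 13]
r2 m[φ1→X9] = [16, 6]
r2 m[φ2→X3] = [12, 10]
r2 m[φ2→X9] = [11, 11]
r2 m[φ3→X6] = [8, 10]
r2 m[φ3→X9] = [11, 7]
r2 m[φ4→X3] = [9, 5]
r2 m[φ5→X9] = [7, 5]
r2 m[φ6→X6] = [6, 3]
r2 m[φ7→X3] = [6, 5]
r2 m[X12→φ0] = [9, 13]
r2 m[X12→φ1] = [14, 12]
r2 m[X3→φ2] = [54, 25]
r2 m[X3→φ4] = [72, 50]
r2 m[X3→φ7] = [108, 50]
r2 m[X6→φ3] = [6, 3]
r2 m[X6→φ6] = [8, 10]
r2 m[X4→φ0] = [1, 1]
r2 m[X9→φ1] = [847, 385]
r2 m[X9→φ2] = [1232, 210]
r2 m[X9→φ3] = [1232, 330]
r2 m[X9→φ5] = [1936, 462]
r3 m[φ0→X12] = [14, 12]
r3 m[φ0→X4] = [141, 141]
r3 m[φ1→X12] = [7161, 8701]
r3 m[φ1→X9] = [208, 74]
r3 m[φ2→X3] = [5586, 10276]
r3 m[φ2→X9] = [362, 536]
r3 m[φ3→X6] = [8954, 6908]
r3 m[φ3→X9] = [54, 24]
r3 m[φ4→X3] = [9, 5]
r3 m[φ5→X9] = [7, 5]
r3 m[φ6→X6] = [6, 3]
r3 m[φ7→X3] = [6, 5]
r3 m[X12→φ0] = [9, 13]
r3 m[X12→φ1] = [14, 12]
r3 m[X3→φ2] = [54, 25]
r3 m[X3→φ4] = [72, 50]
r3 m[X3→φ7] = [108, 50]
r3 m[X6→φ3] = [6, 3]
r3 m[X6→φ6] = [8, 10]
r3 m[X4→φ0] = [1, 1]
r3 m[X9→φ1] = [847, 385]
r3 m[X9→φ2] = [1232, 210]
r3 m[X9→φ3] = [1232, 330]
r3 m[X9→φ5] = [1936, 462]
r4 m[φ0→X12] = [14, 12]
r4 m[φ0→X4] = [141, 141]
r4 m[φ1→X12] = [7161, 8701]
r4 m[φ1→X9] = [208, 74]
r4 m[φ2→X3] = [5586, 10276]
r4 m[φ2→X9] = [362, 536]
r4 m[φ3→X6] = [8954, 6908]
r4 m[φ3→X9] = [54, 24]
r4 m[φ4→X3] = [9, 5]
r4 m[φ5→X9] = [7, 5]
r4 m[φ6→X6] = [6, 3]
r4 m[φ7→X3] = [6, 5]
r4 m[X12→φ0] = [7161, 8701]
r4 m[X12→φ1] = [14, 12]
r4 m[X3→φ2] = [54, 25]
r4 m[X3→φ4] = [33516, 51380]
r4 m[X3→φ7] = [50274, 51380]
r4 m[X6→φ3] = [6, 3]
r4 m[X6→φ6] = [8954, 6908]
r4 m[X4→φ0] = [1, 1]
r4 m[X9→φ1] = [136836, 64320]
r4 m[X9→φ2] = [78624, 8880]
r4 m[X9→φ3] = [527072, 198320]
r4 m[X9→φ5] = [4065984, 951936]
r5 m[φ0→X12] = [14, 12]
r5 m[φ0→X4] = [102333, 102333]
r5 m[φ1→X12] = [1159008, 1416288]
r5 m[φ1→X9] = [208, 74]
r5 m[φ2→X3] = [315792, 646752]
r5 m[φ2→X9] = [362, 536]
r5 m[φ3→X6] = [3887824, 3298208]
r5 m[φ3→X9] = [54, 24]
r5 m[φ4→X3] = [9, 5]
r5 m[φ5→X9] = [7, 5]
r5 m[φ6→X6] = [6, 3]
r5 m[φ7→X3] = [6, 5]
r5 m[X12→φ0] = [7161, 8701]
r5 m[X12→φ1] = [14, 12]
r5 m[X3→φ2] = [54, 25]
r5 m[X3→φ4] = [33516, 51380]
r5 m[X3→φ7] = [50274, 51380]
r5 m[X6→φ3] = [6, 3]
r5 m[X6→φ6] = [8954, 6908]
r5 m[X4→φ0] = [1, 1]
r5 m[X9→φ1] = [136836, 64320]
r5 m[X9→φ2] = [78624, 8880]
r5 m[X9→φ3] = [527072, 198320]
r5 m[X9→φ5] = [4065984, 951936]
r6 m[φ0→X12] = [14, 12]
r6 m[φ0→X4] = [102333, 102333]
r6 m[φ1→X12] = [1159008, 1416288]
r6 m[φ1→X9] = [208, 74]
r6 m[φ2→X3] = [315792, 646752]
r6 m[φ2→X9] = [362, 536]
r6 m[φ3→X6] = [3887824, 3298208]
r6 m[φ3→X9] = [54, 24]
r6 m[φ4→X3] = [9, 5]
r6 m[φ5→X9] = [7, 5]
r6 m[φ6→X6] = [6, 3]
r6 m[φ7→X3] = [6, 5]
r6 m[X12→φ0] = [1159008, 1416288]
r6 m[X12→φ1] = [14, 12]
r6 m[X3→φ2] = [54, 25]
r6 m[X3→φ4] = [1894752, 3233760]
r6 m[X3→φ7] = [2842128, 3233760]
r6 m[X6→φ3] = [6, 3]
r6 m[X6→φ6] = [3887824, 3298208]
r6 m[X4→φ0] = [1, 1]
r6 m[X9→φ1] = [136836, 64320]
r6 m[X9→φ2] = [78624, 8880]
r6 m[X9→φ3] = [527072, 198320]
r6 m[X9→φ5] = [4065984, 951936]
r7 m[φ0→X12] = [14, 12]
r7 m[φ0→X4] = [16610784, 16610784]
r7 m[φ1→X12] = [1159008, 1416288]
r7 m[φ1→X9] = [208, 74]
r7 m[φ2→X3] = [315792, 646752]
r7 m[φ2→X9] = [362, 536]
r7 m[φ3→X6] = [3887824, 3298208]
r7 m[φ3→X9] = [54, 24]
r7 m[φ4→X3] = [9, 5]
r7 m[φ5→X9] = [7, 5]
r7 m[φ6→X6] = [6, 3]
r7 m[φ7→X3] = [6, 5]
r7 m[X12→φ0] = [1159008, 1416288]
r7 m[X12→φ1] = [14, 12]
r7 m[X3→φ2] = [54, 25]
r7 m[X3→φ4] = [1894752, 3233760]
r7 m[X3→φ7] = [2842128, 3233760]
r7 m[X6→φ3] = [6, 3]
r7 m[X6→φ6] = [3887824, 3298208]
r7 m[X4→φ0] = [1, 1]
r7 m[X9→φ1] = [136836, 64320]
r7 m[X9→φ2] = [78624, 8880]
r7 m[X9→φ3] = [527072, 198320]
r7 m[X9→φ5] = [4065984, 951936]
r8 m[φ0→X12] = [14, 12]
r8 m[φ0→X4] = [16610784, 16610784]
r8 m[φ1→X12] = [1159008, 1416288]
r8 m[φ1→X9] = [208, 74]
r8 m[φ2→X3] = [315792, 646752]
r8 m[φ2→X9] = [362, 536]
r8 m[φ3→X6] = [3887824, 3298208]
r8 m[φ3→X9] = [54, 24]
r8 m[φ4→X3] = [9, 5]
r8 m[φ5→X9] = [7, 5]
r8 m[φ6→X6] = [6, 3]
r8 m[φ7→X3] = [6, 5]
r8 m[X12→φ0] = [1159008, 1416288]
r8 m[X12→φ1] = [14, 12]
r8 m[X3→φ2] = [54, 25]
r8 m[X3→φ4] = [1894752, 3233760]
r8 m[X3→φ7] = [2842128, 3233760]
r8 m[X6→φ3] = [6, 3]
r8 m[X6→φ6] = [3887824, 3298208]
r8 m[X4→φ0] = [1, 1]
r8 m[X9→φ1] = [136836, 64320]
r8 m[X9→φ2] = [78624, 8880]
r8 m[X9→φ3] = [527072, 198320]
r8 m[X9→φ5] = [4065984, 951936]
fixed point reached at round 8
b[X6] = ⊗ incoming = [23326944, 9894624]

b[X6] = [23326944, 9894624]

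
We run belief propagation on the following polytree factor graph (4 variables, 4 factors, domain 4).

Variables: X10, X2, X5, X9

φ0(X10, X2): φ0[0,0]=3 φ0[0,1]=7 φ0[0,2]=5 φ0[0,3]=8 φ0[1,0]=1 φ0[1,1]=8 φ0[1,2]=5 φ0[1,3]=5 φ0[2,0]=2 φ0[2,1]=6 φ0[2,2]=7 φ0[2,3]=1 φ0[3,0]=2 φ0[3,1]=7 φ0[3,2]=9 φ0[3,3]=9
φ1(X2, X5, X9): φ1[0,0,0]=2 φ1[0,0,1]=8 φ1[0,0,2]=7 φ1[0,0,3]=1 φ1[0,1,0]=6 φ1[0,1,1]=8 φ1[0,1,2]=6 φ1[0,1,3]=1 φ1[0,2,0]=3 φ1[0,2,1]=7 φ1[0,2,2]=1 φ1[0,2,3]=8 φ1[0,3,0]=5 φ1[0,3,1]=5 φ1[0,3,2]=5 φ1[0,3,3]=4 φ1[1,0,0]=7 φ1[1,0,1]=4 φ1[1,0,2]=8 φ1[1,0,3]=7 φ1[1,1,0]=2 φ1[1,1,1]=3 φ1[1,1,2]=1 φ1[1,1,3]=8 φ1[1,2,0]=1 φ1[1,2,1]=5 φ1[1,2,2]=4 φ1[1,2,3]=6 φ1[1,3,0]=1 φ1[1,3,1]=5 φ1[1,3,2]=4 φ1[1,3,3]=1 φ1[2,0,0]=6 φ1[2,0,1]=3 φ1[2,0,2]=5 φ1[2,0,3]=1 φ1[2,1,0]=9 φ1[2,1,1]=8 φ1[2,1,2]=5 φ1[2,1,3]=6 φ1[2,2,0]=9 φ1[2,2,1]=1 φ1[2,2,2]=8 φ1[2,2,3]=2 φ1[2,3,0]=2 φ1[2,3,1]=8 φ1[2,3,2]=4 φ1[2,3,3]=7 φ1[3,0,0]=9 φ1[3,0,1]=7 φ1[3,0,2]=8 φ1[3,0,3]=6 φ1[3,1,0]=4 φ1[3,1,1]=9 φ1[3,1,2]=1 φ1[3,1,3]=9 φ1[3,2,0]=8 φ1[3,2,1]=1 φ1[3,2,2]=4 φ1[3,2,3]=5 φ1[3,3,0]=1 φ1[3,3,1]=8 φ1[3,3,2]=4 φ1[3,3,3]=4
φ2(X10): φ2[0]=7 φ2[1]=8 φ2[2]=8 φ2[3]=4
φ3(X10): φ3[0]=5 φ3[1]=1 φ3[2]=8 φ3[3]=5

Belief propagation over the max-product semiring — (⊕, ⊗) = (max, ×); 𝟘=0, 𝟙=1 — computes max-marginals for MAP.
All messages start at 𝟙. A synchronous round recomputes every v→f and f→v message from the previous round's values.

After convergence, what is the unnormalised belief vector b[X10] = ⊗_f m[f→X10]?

init: all messages = 𝟙 over 4 values
r1 m[φ0→X10] = [8, 8, 7, 9]
r1 m[φ0→X2] = [3, 8, 9, 9]
r1 m[φ1→X2] = [8, 8, 9, 9]
r1 m[φ1→X5] = [9, 9, 9, 8]
r1 m[φ1→X9] = [9, 9, 8, 9]
r1 m[φ2→X10] = [7, 8, 8, 4]
r1 m[φ3→X10] = [5, 1, 8, 5]
r1 m[X10→φ0] = [1, 1, 1, 1]
r1 m[X10→φ2] = [1, 1, 1, 1]
r1 m[X10→φ3] = [1, 1, 1, 1]
r1 m[X2→φ0] = [1, 1, 1, 1]
r1 m[X2→φ1] = [1, 1, 1, 1]
r1 m[X5→φ1] = [1, 1, 1, 1]
r1 m[X9→φ1] = [1, 1, 1, 1]
r2 m[φ0→X10] = [8, 8, 7, 9]
r2 m[φ0→X2] = [3, 8, 9, 9]
r2 m[φ1→X2] = [8, 8, 9, 9]
r2 m[φ1→X5] = [9, 9, 9, 8]
r2 m[φ1→X9] = [9, 9, 8, 9]
r2 m[φ2→X10] = [7, 8, 8, 4]
r2 m[φ3→X10] = [5, 1, 8, 5]
r2 m[X10→φ0] = [35, 8, 64, 20]
r2 m[X10→φ2] = [40, 8, 56, 45]
r2 m[X10→φ3] = [56, 64, 56, 36]
r2 m[X2→φ0] = [8, 8, 9, 9]
r2 m[X2→φ1] = [3, 8, 9, 9]
r2 m[X5→φ1] = [1, 1, 1, 1]
r2 m[X9→φ1] = [1, 1, 1, 1]
r3 m[φ0→X10] = [72, 64, 63, 81]
r3 m[φ0→X2] = [128, 384, 448, 280]
r3 m[φ1→X2] = [8, 8, 9, 9]
r3 m[φ1→X5] = [81, 81, 81, 72]
r3 m[φ1→X9] = [81, 81, 72, 81]
r3 m[φ2→X10] = [7, 8, 8, 4]
r3 m[φ3→X10] = [5, 1, 8, 5]
r3 m[X10→φ0] = [35, 8, 64, 20]
r3 m[X10→φ2] = [40, 8, 56, 45]
r3 m[X10→φ3] = [56, 64, 56, 36]
r3 m[X2→φ0] = [8, 8, 9, 9]
r3 m[X2→φ1] = [3, 8, 9, 9]
r3 m[X5→φ1] = [1, 1, 1, 1]
r3 m[X9→φ1] = [1, 1, 1, 1]
r4 m[φ0→X10] = [72, 64, 63, 81]
r4 m[φ0→X2] = [128, 384, 448, 280]
r4 m[φ1→X2] = [8, 8, 9, 9]
r4 m[φ1→X5] = [81, 81, 81, 72]
r4 m[φ1→X9] = [81, 81, 72, 81]
r4 m[φ2→X10] = [7, 8, 8, 4]
r4 m[φ3→X10] = [5, 1, 8, 5]
r4 m[X10→φ0] = [35, 8, 64, 20]
r4 m[X10→φ2] = [360, 64, 504, 405]
r4 m[X10→φ3] = [504, 512, 504, 324]
r4 m[X2→φ0] = [8, 8, 9, 9]
r4 m[X2→φ1] = [128, 384, 448, 280]
r4 m[X5→φ1] = [1, 1, 1, 1]
r4 m[X9→φ1] = [1, 1, 1, 1]
r5 m[φ0→X10] = [72, 64, 63, 81]
r5 m[φ0→X2] = [128, 384, 448, 280]
r5 m[φ1→X2] = [8, 8, 9, 9]
r5 m[φ1→X5] = [3072, 4032, 4032, 3584]
r5 m[φ1→X9] = [4032, 3584, 3584, 3136]
r5 m[φ2→X10] = [7, 8, 8, 4]
r5 m[φ3→X10] = [5, 1, 8, 5]
r5 m[X10→φ0] = [35, 8, 64, 20]
r5 m[X10→φ2] = [360, 64, 504, 405]
r5 m[X10→φ3] = [504, 512, 504, 324]
r5 m[X2→φ0] = [8, 8, 9, 9]
r5 m[X2→φ1] = [128, 384, 448, 280]
r5 m[X5→φ1] = [1, 1, 1, 1]
r5 m[X9→φ1] = [1, 1, 1, 1]
r6 m[φ0→X10] = [72, 64, 63, 81]
r6 m[φ0→X2] = [128, 384, 448, 280]
r6 m[φ1→X2] = [8, 8, 9, 9]
r6 m[φ1→X5] = [3072, 4032, 4032, 3584]
r6 m[φ1→X9] = [4032, 3584, 3584, 3136]
r6 m[φ2→X10] = [7, 8, 8, 4]
r6 m[φ3→X10] = [5, 1, 8, 5]
r6 m[X10→φ0] = [35, 8, 64, 20]
r6 m[X10→φ2] = [360, 64, 504, 405]
r6 m[X10→φ3] = [504, 512, 504, 324]
r6 m[X2→φ0] = [8, 8, 9, 9]
r6 m[X2→φ1] = [128, 384, 448, 280]
r6 m[X5→φ1] = [1, 1, 1, 1]
r6 m[X9→φ1] = [1, 1, 1, 1]
fixed point reached at round 6
b[X10] = ⊗ incoming = [2520, 512, 4032, 1620]

b[X10] = [2520, 512, 4032, 1620]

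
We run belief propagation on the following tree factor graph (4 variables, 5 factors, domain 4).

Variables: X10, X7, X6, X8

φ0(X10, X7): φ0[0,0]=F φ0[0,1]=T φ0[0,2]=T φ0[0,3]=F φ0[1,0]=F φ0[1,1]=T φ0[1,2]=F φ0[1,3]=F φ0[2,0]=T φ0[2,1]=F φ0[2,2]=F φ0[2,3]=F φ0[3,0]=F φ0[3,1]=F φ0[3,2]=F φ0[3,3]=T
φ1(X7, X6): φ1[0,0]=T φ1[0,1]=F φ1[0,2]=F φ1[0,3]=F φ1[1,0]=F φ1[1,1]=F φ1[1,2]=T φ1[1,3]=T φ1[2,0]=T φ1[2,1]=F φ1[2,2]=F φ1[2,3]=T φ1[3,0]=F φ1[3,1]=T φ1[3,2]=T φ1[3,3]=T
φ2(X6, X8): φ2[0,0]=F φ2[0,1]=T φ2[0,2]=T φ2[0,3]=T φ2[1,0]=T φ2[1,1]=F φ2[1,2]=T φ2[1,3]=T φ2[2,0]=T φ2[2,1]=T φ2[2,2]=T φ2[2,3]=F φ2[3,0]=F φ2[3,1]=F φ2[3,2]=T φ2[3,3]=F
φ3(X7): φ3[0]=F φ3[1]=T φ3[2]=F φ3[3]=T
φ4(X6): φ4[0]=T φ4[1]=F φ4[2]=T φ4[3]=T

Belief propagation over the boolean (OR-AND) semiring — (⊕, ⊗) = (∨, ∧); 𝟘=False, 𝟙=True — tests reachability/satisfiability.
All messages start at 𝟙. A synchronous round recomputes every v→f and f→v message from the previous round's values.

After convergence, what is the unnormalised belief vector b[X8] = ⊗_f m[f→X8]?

b[X8] = [T, T, T, F]

init: all messages = 𝟙 over 4 values
r1 m[φ0→X10] = [T, T, T, T]
r1 m[φ0→X7] = [T, T, T, T]
r1 m[φ1→X7] = [T, T, T, T]
r1 m[φ1→X6] = [T, T, T, T]
r1 m[φ2→X6] = [T, T, T, T]
r1 m[φ2→X8] = [T, T, T, T]
r1 m[φ3→X7] = [F, T, F, T]
r1 m[φ4→X6] = [T, F, T, T]
r1 m[X10→φ0] = [T, T, T, T]
r1 m[X7→φ0] = [T, T, T, T]
r1 m[X7→φ1] = [T, T, T, T]
r1 m[X7→φ3] = [T, T, T, T]
r1 m[X6→φ1] = [T, T, T, T]
r1 m[X6→φ2] = [T, T, T, T]
r1 m[X6→φ4] = [T, T, T, T]
r1 m[X8→φ2] = [T, T, T, T]
r2 m[φ0→X10] = [T, T, T, T]
r2 m[φ0→X7] = [T, T, T, T]
r2 m[φ1→X7] = [T, T, T, T]
r2 m[φ1→X6] = [T, T, T, T]
r2 m[φ2→X6] = [T, T, T, T]
r2 m[φ2→X8] = [T, T, T, T]
r2 m[φ3→X7] = [F, T, F, T]
r2 m[φ4→X6] = [T, F, T, T]
r2 m[X10→φ0] = [T, T, T, T]
r2 m[X7→φ0] = [F, T, F, T]
r2 m[X7→φ1] = [F, T, F, T]
r2 m[X7→φ3] = [T, T, T, T]
r2 m[X6→φ1] = [T, F, T, T]
r2 m[X6→φ2] = [T, F, T, T]
r2 m[X6→φ4] = [T, T, T, T]
r2 m[X8→φ2] = [T, T, T, T]
r3 m[φ0→X10] = [T, T, F, T]
r3 m[φ0→X7] = [T, T, T, T]
r3 m[φ1→X7] = [T, T, T, T]
r3 m[φ1→X6] = [F, T, T, T]
r3 m[φ2→X6] = [T, T, T, T]
r3 m[φ2→X8] = [T, T, T, T]
r3 m[φ3→X7] = [F, T, F, T]
r3 m[φ4→X6] = [T, F, T, T]
r3 m[X10→φ0] = [T, T, T, T]
r3 m[X7→φ0] = [F, T, F, T]
r3 m[X7→φ1] = [F, T, F, T]
r3 m[X7→φ3] = [T, T, T, T]
r3 m[X6→φ1] = [T, F, T, T]
r3 m[X6→φ2] = [T, F, T, T]
r3 m[X6→φ4] = [T, T, T, T]
r3 m[X8→φ2] = [T, T, T, T]
r4 m[φ0→X10] = [T, T, F, T]
r4 m[φ0→X7] = [T, T, T, T]
r4 m[φ1→X7] = [T, T, T, T]
r4 m[φ1→X6] = [F, T, T, T]
r4 m[φ2→X6] = [T, T, T, T]
r4 m[φ2→X8] = [T, T, T, T]
r4 m[φ3→X7] = [F, T, F, T]
r4 m[φ4→X6] = [T, F, T, T]
r4 m[X10→φ0] = [T, T, T, T]
r4 m[X7→φ0] = [F, T, F, T]
r4 m[X7→φ1] = [F, T, F, T]
r4 m[X7→φ3] = [T, T, T, T]
r4 m[X6→φ1] = [T, F, T, T]
r4 m[X6→φ2] = [F, F, T, T]
r4 m[X6→φ4] = [F, T, T, T]
r4 m[X8→φ2] = [T, T, T, T]
r5 m[φ0→X10] = [T, T, F, T]
r5 m[φ0→X7] = [T, T, T, T]
r5 m[φ1→X7] = [T, T, T, T]
r5 m[φ1→X6] = [F, T, T, T]
r5 m[φ2→X6] = [T, T, T, T]
r5 m[φ2→X8] = [T, T, T, F]
r5 m[φ3→X7] = [F, T, F, T]
r5 m[φ4→X6] = [T, F, T, T]
r5 m[X10→φ0] = [T, T, T, T]
r5 m[X7→φ0] = [F, T, F, T]
r5 m[X7→φ1] = [F, T, F, T]
r5 m[X7→φ3] = [T, T, T, T]
r5 m[X6→φ1] = [T, F, T, T]
r5 m[X6→φ2] = [F, F, T, T]
r5 m[X6→φ4] = [F, T, T, T]
r5 m[X8→φ2] = [T, T, T, T]
r6 m[φ0→X10] = [T, T, F, T]
r6 m[φ0→X7] = [T, T, T, T]
r6 m[φ1→X7] = [T, T, T, T]
r6 m[φ1→X6] = [F, T, T, T]
r6 m[φ2→X6] = [T, T, T, T]
r6 m[φ2→X8] = [T, T, T, F]
r6 m[φ3→X7] = [F, T, F, T]
r6 m[φ4→X6] = [T, F, T, T]
r6 m[X10→φ0] = [T, T, T, T]
r6 m[X7→φ0] = [F, T, F, T]
r6 m[X7→φ1] = [F, T, F, T]
r6 m[X7→φ3] = [T, T, T, T]
r6 m[X6→φ1] = [T, F, T, T]
r6 m[X6→φ2] = [F, F, T, T]
r6 m[X6→φ4] = [F, T, T, T]
r6 m[X8→φ2] = [T, T, T, T]
fixed point reached at round 6
b[X8] = ⊗ incoming = [T, T, T, F]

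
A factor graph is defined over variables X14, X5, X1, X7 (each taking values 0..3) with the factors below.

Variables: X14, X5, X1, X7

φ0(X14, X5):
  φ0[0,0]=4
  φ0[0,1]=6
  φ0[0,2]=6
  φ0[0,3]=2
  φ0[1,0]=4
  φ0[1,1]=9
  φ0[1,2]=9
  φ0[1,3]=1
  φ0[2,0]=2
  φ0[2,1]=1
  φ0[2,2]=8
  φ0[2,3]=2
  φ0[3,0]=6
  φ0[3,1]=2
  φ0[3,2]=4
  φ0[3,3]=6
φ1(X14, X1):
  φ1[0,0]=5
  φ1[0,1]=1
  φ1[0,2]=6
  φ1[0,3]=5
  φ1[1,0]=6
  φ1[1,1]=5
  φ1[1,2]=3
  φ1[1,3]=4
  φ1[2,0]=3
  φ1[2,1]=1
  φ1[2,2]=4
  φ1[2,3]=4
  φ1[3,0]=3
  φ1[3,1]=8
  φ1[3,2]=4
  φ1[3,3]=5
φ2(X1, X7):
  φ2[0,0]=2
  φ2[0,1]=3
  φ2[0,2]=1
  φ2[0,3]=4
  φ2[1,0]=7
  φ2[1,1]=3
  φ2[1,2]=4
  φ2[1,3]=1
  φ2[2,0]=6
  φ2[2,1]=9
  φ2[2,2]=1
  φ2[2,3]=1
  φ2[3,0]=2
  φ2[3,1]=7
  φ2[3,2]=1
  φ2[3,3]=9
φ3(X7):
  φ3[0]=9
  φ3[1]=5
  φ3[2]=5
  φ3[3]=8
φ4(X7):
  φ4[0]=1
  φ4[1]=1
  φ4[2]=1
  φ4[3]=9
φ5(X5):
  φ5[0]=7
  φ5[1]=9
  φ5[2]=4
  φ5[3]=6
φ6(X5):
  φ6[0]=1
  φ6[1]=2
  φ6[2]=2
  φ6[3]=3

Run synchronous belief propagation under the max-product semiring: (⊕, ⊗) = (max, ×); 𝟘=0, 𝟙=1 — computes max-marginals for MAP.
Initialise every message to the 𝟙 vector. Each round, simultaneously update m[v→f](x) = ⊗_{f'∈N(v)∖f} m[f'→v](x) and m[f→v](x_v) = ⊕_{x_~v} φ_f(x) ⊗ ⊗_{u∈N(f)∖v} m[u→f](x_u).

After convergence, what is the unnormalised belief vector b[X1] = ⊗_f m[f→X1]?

b[X1] = [279936, 62208, 46656, 419904]

init: all messages = 𝟙 over 4 values
r1 m[φ0→X14] = [6, 9, 8, 6]
r1 m[φ0→X5] = [6, 9, 9, 6]
r1 m[φ1→X14] = [6, 6, 4, 8]
r1 m[φ1→X1] = [6, 8, 6, 5]
r1 m[φ2→X1] = [4, 7, 9, 9]
r1 m[φ2→X7] = [7, 9, 4, 9]
r1 m[φ3→X7] = [9, 5, 5, 8]
r1 m[φ4→X7] = [1, 1, 1, 9]
r1 m[φ5→X5] = [7, 9, 4, 6]
r1 m[φ6→X5] = [1, 2, 2, 3]
r1 m[X14→φ0] = [1, 1, 1, 1]
r1 m[X14→φ1] = [1, 1, 1, 1]
r1 m[X5→φ0] = [1, 1, 1, 1]
r1 m[X5→φ5] = [1, 1, 1, 1]
r1 m[X5→φ6] = [1, 1, 1, 1]
r1 m[X1→φ1] = [1, 1, 1, 1]
r1 m[X1→φ2] = [1, 1, 1, 1]
r1 m[X7→φ2] = [1, 1, 1, 1]
r1 m[X7→φ3] = [1, 1, 1, 1]
r1 m[X7→φ4] = [1, 1, 1, 1]
r2 m[φ0→X14] = [6, 9, 8, 6]
r2 m[φ0→X5] = [6, 9, 9, 6]
r2 m[φ1→X14] = [6, 6, 4, 8]
r2 m[φ1→X1] = [6, 8, 6, 5]
r2 m[φ2→X1] = [4, 7, 9, 9]
r2 m[φ2→X7] = [7, 9, 4, 9]
r2 m[φ3→X7] = [9, 5, 5, 8]
r2 m[φ4→X7] = [1, 1, 1, 9]
r2 m[φ5→X5] = [7, 9, 4, 6]
r2 m[φ6→X5] = [1, 2, 2, 3]
r2 m[X14→φ0] = [6, 6, 4, 8]
r2 m[X14→φ1] = [6, 9, 8, 6]
r2 m[X5→φ0] = [7, 18, 8, 18]
r2 m[X5→φ5] = [6, 18, 18, 18]
r2 m[X5→φ6] = [42, 81, 36, 36]
r2 m[X1→φ1] = [4, 7, 9, 9]
r2 m[X1→φ2] = [6, 8, 6, 5]
r2 m[X7→φ2] = [9, 5, 5, 72]
r2 m[X7→φ3] = [7, 9, 4, 81]
r2 m[X7→φ4] = [63, 45, 20, 72]
r3 m[φ0→X14] = [108, 162, 64, 108]
r3 m[φ0→X5] = [48, 54, 54, 48]
r3 m[φ1→X14] = [54, 36, 36, 56]
r3 m[φ1→X1] = [54, 48, 36, 36]
r3 m[φ2→X1] = [288, 72, 72, 648]
r3 m[φ2→X7] = [56, 54, 32, 45]
r3 m[φ3→X7] = [9, 5, 5, 8]
r3 m[φ4→X7] = [1, 1, 1, 9]
r3 m[φ5→X5] = [7, 9, 4, 6]
r3 m[φ6→X5] = [1, 2, 2, 3]
r3 m[X14→φ0] = [6, 6, 4, 8]
r3 m[X14→φ1] = [6, 9, 8, 6]
r3 m[X5→φ0] = [7, 18, 8, 18]
r3 m[X5→φ5] = [6, 18, 18, 18]
r3 m[X5→φ6] = [42, 81, 36, 36]
r3 m[X1→φ1] = [4, 7, 9, 9]
r3 m[X1→φ2] = [6, 8, 6, 5]
r3 m[X7→φ2] = [9, 5, 5, 72]
r3 m[X7→φ3] = [7, 9, 4, 81]
r3 m[X7→φ4] = [63, 45, 20, 72]
r4 m[φ0→X14] = [108, 162, 64, 108]
r4 m[φ0→X5] = [48, 54, 54, 48]
r4 m[φ1→X14] = [54, 36, 36, 56]
r4 m[φ1→X1] = [54, 48, 36, 36]
r4 m[φ2→X1] = [288, 72, 72, 648]
r4 m[φ2→X7] = [56, 54, 32, 45]
r4 m[φ3→X7] = [9, 5, 5, 8]
r4 m[φ4→X7] = [1, 1, 1, 9]
r4 m[φ5→X5] = [7, 9, 4, 6]
r4 m[φ6→X5] = [1, 2, 2, 3]
r4 m[X14→φ0] = [54, 36, 36, 56]
r4 m[X14→φ1] = [108, 162, 64, 108]
r4 m[X5→φ0] = [7, 18, 8, 18]
r4 m[X5→φ5] = [48, 108, 108, 144]
r4 m[X5→φ6] = [336, 486, 216, 288]
r4 m[X1→φ1] = [288, 72, 72, 648]
r4 m[X1→φ2] = [54, 48, 36, 36]
r4 m[X7→φ2] = [9, 5, 5, 72]
r4 m[X7→φ3] = [56, 54, 32, 405]
r4 m[X7→φ4] = [504, 270, 160, 360]
r5 m[φ0→X14] = [108, 162, 64, 108]
r5 m[φ0→X5] = [336, 324, 324, 336]
r5 m[φ1→X14] = [3240, 2592, 2592, 3240]
r5 m[φ1→X1] = [972, 864, 648, 648]
r5 m[φ2→X1] = [288, 72, 72, 648]
r5 m[φ2→X7] = [336, 324, 192, 324]
r5 m[φ3→X7] = [9, 5, 5, 8]
r5 m[φ4→X7] = [1, 1, 1, 9]
r5 m[φ5→X5] = [7, 9, 4, 6]
r5 m[φ6→X5] = [1, 2, 2, 3]
r5 m[X14→φ0] = [54, 36, 36, 56]
r5 m[X14→φ1] = [108, 162, 64, 108]
r5 m[X5→φ0] = [7, 18, 8, 18]
r5 m[X5→φ5] = [48, 108, 108, 144]
r5 m[X5→φ6] = [336, 486, 216, 288]
r5 m[X1→φ1] = [288, 72, 72, 648]
r5 m[X1→φ2] = [54, 48, 36, 36]
r5 m[X7→φ2] = [9, 5, 5, 72]
r5 m[X7→φ3] = [56, 54, 32, 405]
r5 m[X7→φ4] = [504, 270, 160, 360]
r6 m[φ0→X14] = [108, 162, 64, 108]
r6 m[φ0→X5] = [336, 324, 324, 336]
r6 m[φ1→X14] = [3240, 2592, 2592, 3240]
r6 m[φ1→X1] = [972, 864, 648, 648]
r6 m[φ2→X1] = [288, 72, 72, 648]
r6 m[φ2→X7] = [336, 324, 192, 324]
r6 m[φ3→X7] = [9, 5, 5, 8]
r6 m[φ4→X7] = [1, 1, 1, 9]
r6 m[φ5→X5] = [7, 9, 4, 6]
r6 m[φ6→X5] = [1, 2, 2, 3]
r6 m[X14→φ0] = [3240, 2592, 2592, 3240]
r6 m[X14→φ1] = [108, 162, 64, 108]
r6 m[X5→φ0] = [7, 18, 8, 18]
r6 m[X5→φ5] = [336, 648, 648, 1008]
r6 m[X5→φ6] = [2352, 2916, 1296, 2016]
r6 m[X1→φ1] = [288, 72, 72, 648]
r6 m[X1→φ2] = [972, 864, 648, 648]
r6 m[X7→φ2] = [9, 5, 5, 72]
r6 m[X7→φ3] = [336, 324, 192, 2916]
r6 m[X7→φ4] = [3024, 1620, 960, 2592]
r7 m[φ0→X14] = [108, 162, 64, 108]
r7 m[φ0→X5] = [19440, 23328, 23328, 19440]
r7 m[φ1→X14] = [3240, 2592, 2592, 3240]
r7 m[φ1→X1] = [972, 864, 648, 648]
r7 m[φ2→X1] = [288, 72, 72, 648]
r7 m[φ2→X7] = [6048, 5832, 3456, 5832]
r7 m[φ3→X7] = [9, 5, 5, 8]
r7 m[φ4→X7] = [1, 1, 1, 9]
r7 m[φ5→X5] = [7, 9, 4, 6]
r7 m[φ6→X5] = [1, 2, 2, 3]
r7 m[X14→φ0] = [3240, 2592, 2592, 3240]
r7 m[X14→φ1] = [108, 162, 64, 108]
r7 m[X5→φ0] = [7, 18, 8, 18]
r7 m[X5→φ5] = [336, 648, 648, 1008]
r7 m[X5→φ6] = [2352, 2916, 1296, 2016]
r7 m[X1→φ1] = [288, 72, 72, 648]
r7 m[X1→φ2] = [972, 864, 648, 648]
r7 m[X7→φ2] = [9, 5, 5, 72]
r7 m[X7→φ3] = [336, 324, 192, 2916]
r7 m[X7→φ4] = [3024, 1620, 960, 2592]
r8 m[φ0→X14] = [108, 162, 64, 108]
r8 m[φ0→X5] = [19440, 23328, 23328, 19440]
r8 m[φ1→X14] = [3240, 2592, 2592, 3240]
r8 m[φ1→X1] = [972, 864, 648, 648]
r8 m[φ2→X1] = [288, 72, 72, 648]
r8 m[φ2→X7] = [6048, 5832, 3456, 5832]
r8 m[φ3→X7] = [9, 5, 5, 8]
r8 m[φ4→X7] = [1, 1, 1, 9]
r8 m[φ5→X5] = [7, 9, 4, 6]
r8 m[φ6→X5] = [1, 2, 2, 3]
r8 m[X14→φ0] = [3240, 2592, 2592, 3240]
r8 m[X14→φ1] = [108, 162, 64, 108]
r8 m[X5→φ0] = [7, 18, 8, 18]
r8 m[X5→φ5] = [19440, 46656, 46656, 58320]
r8 m[X5→φ6] = [136080, 209952, 93312, 116640]
r8 m[X1→φ1] = [288, 72, 72, 648]
r8 m[X1→φ2] = [972, 864, 648, 648]
r8 m[X7→φ2] = [9, 5, 5, 72]
r8 m[X7→φ3] = [6048, 5832, 3456, 52488]
r8 m[X7→φ4] = [54432, 29160, 17280, 46656]
r9 m[φ0→X14] = [108, 162, 64, 108]
r9 m[φ0→X5] = [19440, 23328, 23328, 19440]
r9 m[φ1→X14] = [3240, 2592, 2592, 3240]
r9 m[φ1→X1] = [972, 864, 648, 648]
r9 m[φ2→X1] = [288, 72, 72, 648]
r9 m[φ2→X7] = [6048, 5832, 3456, 5832]
r9 m[φ3→X7] = [9, 5, 5, 8]
r9 m[φ4→X7] = [1, 1, 1, 9]
r9 m[φ5→X5] = [7, 9, 4, 6]
r9 m[φ6→X5] = [1, 2, 2, 3]
r9 m[X14→φ0] = [3240, 2592, 2592, 3240]
r9 m[X14→φ1] = [108, 162, 64, 108]
r9 m[X5→φ0] = [7, 18, 8, 18]
r9 m[X5→φ5] = [19440, 46656, 46656, 58320]
r9 m[X5→φ6] = [136080, 209952, 93312, 116640]
r9 m[X1→φ1] = [288, 72, 72, 648]
r9 m[X1→φ2] = [972, 864, 648, 648]
r9 m[X7→φ2] = [9, 5, 5, 72]
r9 m[X7→φ3] = [6048, 5832, 3456, 52488]
r9 m[X7→φ4] = [54432, 29160, 17280, 46656]
fixed point reached at round 9
b[X1] = ⊗ incoming = [279936, 62208, 46656, 419904]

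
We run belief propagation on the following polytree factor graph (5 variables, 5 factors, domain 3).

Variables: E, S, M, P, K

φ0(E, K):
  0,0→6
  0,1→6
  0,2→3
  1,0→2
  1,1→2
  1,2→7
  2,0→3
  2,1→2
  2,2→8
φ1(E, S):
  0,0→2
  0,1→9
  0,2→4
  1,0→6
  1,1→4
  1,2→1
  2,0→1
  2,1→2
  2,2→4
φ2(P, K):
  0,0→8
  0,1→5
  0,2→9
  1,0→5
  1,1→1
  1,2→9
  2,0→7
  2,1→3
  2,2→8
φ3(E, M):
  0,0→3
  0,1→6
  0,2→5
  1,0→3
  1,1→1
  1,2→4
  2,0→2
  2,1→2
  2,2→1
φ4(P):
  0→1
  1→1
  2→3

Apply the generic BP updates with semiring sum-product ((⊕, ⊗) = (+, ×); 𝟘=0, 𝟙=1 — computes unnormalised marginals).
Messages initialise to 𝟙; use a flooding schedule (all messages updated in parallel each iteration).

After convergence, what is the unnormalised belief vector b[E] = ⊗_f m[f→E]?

init: all messages = 𝟙 over 3 values
r1 m[φ0→E] = [15, 11, 13]
r1 m[φ0→K] = [11, 10, 18]
r1 m[φ1→E] = [15, 11, 7]
r1 m[φ1→S] = [9, 15, 9]
r1 m[φ2→P] = [22, 15, 18]
r1 m[φ2→K] = [20, 9, 26]
r1 m[φ3→E] = [14, 8, 5]
r1 m[φ3→M] = [8, 9, 10]
r1 m[φ4→P] = [1, 1, 3]
r1 m[E→φ0] = [1, 1, 1]
r1 m[E→φ1] = [1, 1, 1]
r1 m[E→φ3] = [1, 1, 1]
r1 m[S→φ1] = [1, 1, 1]
r1 m[M→φ3] = [1, 1, 1]
r1 m[P→φ2] = [1, 1, 1]
r1 m[P→φ4] = [1, 1, 1]
r1 m[K→φ0] = [1, 1, 1]
r1 m[K→φ2] = [1, 1, 1]
r2 m[φ0→E] = [15, 11, 13]
r2 m[φ0→K] = [11, 10, 18]
r2 m[φ1→E] = [15, 11, 7]
r2 m[φ1→S] = [9, 15, 9]
r2 m[φ2→P] = [22, 15, 18]
r2 m[φ2→K] = [20, 9, 26]
r2 m[φ3→E] = [14, 8, 5]
r2 m[φ3→M] = [8, 9, 10]
r2 m[φ4→P] = [1, 1, 3]
r2 m[E→φ0] = [210, 88, 35]
r2 m[E→φ1] = [210, 88, 65]
r2 m[E→φ3] = [225, 121, 91]
r2 m[S→φ1] = [1, 1, 1]
r2 m[M→φ3] = [1, 1, 1]
r2 m[P→φ2] = [1, 1, 3]
r2 m[P→φ4] = [22, 15, 18]
r2 m[K→φ0] = [20, 9, 26]
r2 m[K→φ2] = [11, 10, 18]
r3 m[φ0→E] = [252, 240, 286]
r3 m[φ0→K] = [1541, 1506, 1526]
r3 m[φ1→E] = [15, 11, 7]
r3 m[φ1→S] = [1013, 2372, 1188]
r3 m[φ2→P] = [300, 227, 251]
r3 m[φ2→K] = [34, 15, 42]
r3 m[φ3→E] = [14, 8, 5]
r3 m[φ3→M] = [1220, 1653, 1700]
r3 m[φ4→P] = [1, 1, 3]
r3 m[E→φ0] = [210, 88, 35]
r3 m[E→φ1] = [210, 88, 65]
r3 m[E→φ3] = [225, 121, 91]
r3 m[S→φ1] = [1, 1, 1]
r3 m[M→φ3] = [1, 1, 1]
r3 m[P→φ2] = [1, 1, 3]
r3 m[P→φ4] = [22, 15, 18]
r3 m[K→φ0] = [20, 9, 26]
r3 m[K→φ2] = [11, 10, 18]
r4 m[φ0→E] = [252, 240, 286]
r4 m[φ0→K] = [1541, 1506, 1526]
r4 m[φ1→E] = [15, 11, 7]
r4 m[φ1→S] = [1013, 2372, 1188]
r4 m[φ2→P] = [300, 227, 251]
r4 m[φ2→K] = [34, 15, 42]
r4 m[φ3→E] = [14, 8, 5]
r4 m[φ3→M] = [1220, 1653, 1700]
r4 m[φ4→P] = [1, 1, 3]
r4 m[E→φ0] = [210, 88, 35]
r4 m[E→φ1] = [3528, 1920, 1430]
r4 m[E→φ3] = [3780, 2640, 2002]
r4 m[S→φ1] = [1, 1, 1]
r4 m[M→φ3] = [1, 1, 1]
r4 m[P→φ2] = [1, 1, 3]
r4 m[P→φ4] = [300, 227, 251]
r4 m[K→φ0] = [34, 15, 42]
r4 m[K→φ2] = [1541, 1506, 1526]
r5 m[φ0→E] = [420, 392, 468]
r5 m[φ0→K] = [1541, 1506, 1526]
r5 m[φ1→E] = [15, 11, 7]
r5 m[φ1→S] = [20006, 42292, 21752]
r5 m[φ2→P] = [33592, 22945, 27513]
r5 m[φ2→K] = [34, 15, 42]
r5 m[φ3→E] = [14, 8, 5]
r5 m[φ3→M] = [23264, 29324, 31462]
r5 m[φ4→P] = [1, 1, 3]
r5 m[E→φ0] = [210, 88, 35]
r5 m[E→φ1] = [3528, 1920, 1430]
r5 m[E→φ3] = [3780, 2640, 2002]
r5 m[S→φ1] = [1, 1, 1]
r5 m[M→φ3] = [1, 1, 1]
r5 m[P→φ2] = [1, 1, 3]
r5 m[P→φ4] = [300, 227, 251]
r5 m[K→φ0] = [34, 15, 42]
r5 m[K→φ2] = [1541, 1506, 1526]
r6 m[φ0→E] = [420, 392, 468]
r6 m[φ0→K] = [1541, 1506, 1526]
r6 m[φ1→E] = [15, 11, 7]
r6 m[φ1→S] = [20006, 42292, 21752]
r6 m[φ2→P] = [33592, 22945, 27513]
r6 m[φ2→K] = [34, 15, 42]
r6 m[φ3→E] = [14, 8, 5]
r6 m[φ3→M] = [23264, 29324, 31462]
r6 m[φ4→P] = [1, 1, 3]
r6 m[E→φ0] = [210, 88, 35]
r6 m[E→φ1] = [5880, 3136, 2340]
r6 m[E→φ3] = [6300, 4312, 3276]
r6 m[S→φ1] = [1, 1, 1]
r6 m[M→φ3] = [1, 1, 1]
r6 m[P→φ2] = [1, 1, 3]
r6 m[P→φ4] = [33592, 22945, 27513]
r6 m[K→φ0] = [34, 15, 42]
r6 m[K→φ2] = [1541, 1506, 1526]
r7 m[φ0→E] = [420, 392, 468]
r7 m[φ0→K] = [1541, 1506, 1526]
r7 m[φ1→E] = [15, 11, 7]
r7 m[φ1→S] = [32916, 70144, 36016]
r7 m[φ2→P] = [33592, 22945, 27513]
r7 m[φ2→K] = [34, 15, 42]
r7 m[φ3→E] = [14, 8, 5]
r7 m[φ3→M] = [38388, 48664, 52024]
r7 m[φ4→P] = [1, 1, 3]
r7 m[E→φ0] = [210, 88, 35]
r7 m[E→φ1] = [5880, 3136, 2340]
r7 m[E→φ3] = [6300, 4312, 3276]
r7 m[S→φ1] = [1, 1, 1]
r7 m[M→φ3] = [1, 1, 1]
r7 m[P→φ2] = [1, 1, 3]
r7 m[P→φ4] = [33592, 22945, 27513]
r7 m[K→φ0] = [34, 15, 42]
r7 m[K→φ2] = [1541, 1506, 1526]
r8 m[φ0→E] = [420, 392, 468]
r8 m[φ0→K] = [1541, 1506, 1526]
r8 m[φ1→E] = [15, 11, 7]
r8 m[φ1→S] = [32916, 70144, 36016]
r8 m[φ2→P] = [33592, 22945, 27513]
r8 m[φ2→K] = [34, 15, 42]
r8 m[φ3→E] = [14, 8, 5]
r8 m[φ3→M] = [38388, 48664, 52024]
r8 m[φ4→P] = [1, 1, 3]
r8 m[E→φ0] = [210, 88, 35]
r8 m[E→φ1] = [5880, 3136, 2340]
r8 m[E→φ3] = [6300, 4312, 3276]
r8 m[S→φ1] = [1, 1, 1]
r8 m[M→φ3] = [1, 1, 1]
r8 m[P→φ2] = [1, 1, 3]
r8 m[P→φ4] = [33592, 22945, 27513]
r8 m[K→φ0] = [34, 15, 42]
r8 m[K→φ2] = [1541, 1506, 1526]
fixed point reached at round 8
b[E] = ⊗ incoming = [88200, 34496, 16380]

b[E] = [88200, 34496, 16380]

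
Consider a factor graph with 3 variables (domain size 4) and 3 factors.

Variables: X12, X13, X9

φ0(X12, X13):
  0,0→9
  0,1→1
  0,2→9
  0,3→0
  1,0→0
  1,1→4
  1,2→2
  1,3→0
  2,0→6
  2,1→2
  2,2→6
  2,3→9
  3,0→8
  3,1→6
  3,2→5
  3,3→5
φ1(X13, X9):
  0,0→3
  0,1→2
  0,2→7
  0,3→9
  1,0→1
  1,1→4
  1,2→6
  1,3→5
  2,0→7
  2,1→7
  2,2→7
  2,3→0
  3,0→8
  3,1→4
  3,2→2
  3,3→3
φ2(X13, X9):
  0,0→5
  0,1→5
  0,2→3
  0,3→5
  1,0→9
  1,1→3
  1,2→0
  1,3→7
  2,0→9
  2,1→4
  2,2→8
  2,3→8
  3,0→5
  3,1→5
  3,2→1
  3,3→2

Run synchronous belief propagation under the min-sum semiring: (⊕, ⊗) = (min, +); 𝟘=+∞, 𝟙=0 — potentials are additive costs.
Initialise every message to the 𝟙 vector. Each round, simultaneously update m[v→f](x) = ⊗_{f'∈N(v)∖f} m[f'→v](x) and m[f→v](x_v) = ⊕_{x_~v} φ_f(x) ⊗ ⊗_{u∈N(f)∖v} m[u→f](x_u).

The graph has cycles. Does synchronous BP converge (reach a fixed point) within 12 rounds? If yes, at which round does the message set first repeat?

init: all messages = 𝟙 over 4 values
r1 m[φ0→X12] = [0, 0, 2, 5]
r1 m[φ0→X13] = [0, 1, 2, 0]
r1 m[φ1→X13] = [2, 1, 0, 2]
r1 m[φ1→X9] = [1, 2, 2, 0]
r1 m[φ2→X13] = [3, 0, 4, 1]
r1 m[φ2→X9] = [5, 3, 0, 2]
r1 m[X12→φ0] = [0, 0, 0, 0]
r1 m[X13→φ0] = [0, 0, 0, 0]
r1 m[X13→φ1] = [0, 0, 0, 0]
r1 m[X13→φ2] = [0, 0, 0, 0]
r1 m[X9→φ1] = [0, 0, 0, 0]
r1 m[X9→φ2] = [0, 0, 0, 0]
r2 m[φ0→X12] = [0, 0, 2, 5]
r2 m[φ0→X13] = [0, 1, 2, 0]
r2 m[φ1→X13] = [2, 1, 0, 2]
r2 m[φ1→X9] = [1, 2, 2, 0]
r2 m[φ2→X13] = [3, 0, 4, 1]
r2 m[φ2→X9] = [5, 3, 0, 2]
r2 m[X12→φ0] = [0, 0, 0, 0]
r2 m[X13→φ0] = [5, 1, 4, 3]
r2 m[X13→φ1] = [3, 1, 6, 1]
r2 m[X13→φ2] = [2, 2, 2, 2]
r2 m[X9→φ1] = [5, 3, 0, 2]
r2 m[X9→φ2] = [1, 2, 2, 0]
r3 m[φ0→X12] = [2, 3, 3, 7]
r3 m[φ0→X13] = [0, 1, 2, 0]
r3 m[φ1→X13] = [5, 6, 2, 2]
r3 m[φ1→X9] = [2, 5, 3, 4]
r3 m[φ2→X13] = [5, 2, 6, 2]
r3 m[φ2→X9] = [7, 5, 2, 4]
r3 m[X12→φ0] = [0, 0, 0, 0]
r3 m[X13→φ0] = [5, 1, 4, 3]
r3 m[X13→φ1] = [3, 1, 6, 1]
r3 m[X13→φ2] = [2, 2, 2, 2]
r3 m[X9→φ1] = [5, 3, 0, 2]
r3 m[X9→φ2] = [1, 2, 2, 0]
r4 m[φ0→X12] = [2, 3, 3, 7]
r4 m[φ0→X13] = [0, 1, 2, 0]
r4 m[φ1→X13] = [5, 6, 2, 2]
r4 m[φ1→X9] = [2, 5, 3, 4]
r4 m[φ2→X13] = [5, 2, 6, 2]
r4 m[φ2→X9] = [7, 5, 2, 4]
r4 m[X12→φ0] = [0, 0, 0, 0]
r4 m[X13→φ0] = [10, 8, 8, 4]
r4 m[X13→φ1] = [5, 3, 8, 2]
r4 m[X13→φ2] = [5, 7, 4, 2]
r4 m[X9→φ1] = [7, 5, 2, 4]
r4 m[X9→φ2] = [2, 5, 3, 4]
r5 m[φ0→X12] = [4, 4, 10, 9]
r5 m[φ0→X13] = [0, 1, 2, 0]
r5 m[φ1→X13] = [7, 8, 4, 4]
r5 m[φ1→X9] = [4, 6, 4, 5]
r5 m[φ2→X13] = [6, 3, 9, 4]
r5 m[φ2→X9] = [7, 7, 3, 4]
r5 m[X12→φ0] = [0, 0, 0, 0]
r5 m[X13→φ0] = [10, 8, 8, 4]
r5 m[X13→φ1] = [5, 3, 8, 2]
r5 m[X13→φ2] = [5, 7, 4, 2]
r5 m[X9→φ1] = [7, 5, 2, 4]
r5 m[X9→φ2] = [2, 5, 3, 4]
r6 m[φ0→X12] = [4, 4, 10, 9]
r6 m[φ0→X13] = [0, 1, 2, 0]
r6 m[φ1→X13] = [7, 8, 4, 4]
r6 m[φ1→X9] = [4, 6, 4, 5]
r6 m[φ2→X13] = [6, 3, 9, 4]
r6 m[φ2→X9] = [7, 7, 3, 4]
r6 m[X12→φ0] = [0, 0, 0, 0]
r6 m[X13→φ0] = [13, 11, 13, 8]
r6 m[X13→φ1] = [6, 4, 11, 4]
r6 m[X13→φ2] = [7, 9, 6, 4]
r6 m[X9→φ1] = [7, 7, 3, 4]
r6 m[X9→φ2] = [4, 6, 4, 5]
r7 m[φ0→X12] = [8, 8, 13, 13]
r7 m[φ0→X13] = [0, 1, 2, 0]
r7 m[φ1→X13] = [9, 8, 4, 5]
r7 m[φ1→X9] = [5, 8, 6, 7]
r7 m[φ2→X13] = [7, 4, 10, 5]
r7 m[φ2→X9] = [9, 9, 5, 6]
r7 m[X12→φ0] = [0, 0, 0, 0]
r7 m[X13→φ0] = [13, 11, 13, 8]
r7 m[X13→φ1] = [6, 4, 11, 4]
r7 m[X13→φ2] = [7, 9, 6, 4]
r7 m[X9→φ1] = [7, 7, 3, 4]
r7 m[X9→φ2] = [4, 6, 4, 5]
r8 m[φ0→X12] = [8, 8, 13, 13]
r8 m[φ0→X13] = [0, 1, 2, 0]
r8 m[φ1→X13] = [9, 8, 4, 5]
r8 m[φ1→X9] = [5, 8, 6, 7]
r8 m[φ2→X13] = [7, 4, 10, 5]
r8 m[φ2→X9] = [9, 9, 5, 6]
r8 m[X12→φ0] = [0, 0, 0, 0]
r8 m[X13→φ0] = [16, 12, 14, 10]
r8 m[X13→φ1] = [7, 5, 12, 5]
r8 m[X13→φ2] = [9, 9, 6, 5]
r8 m[X9→φ1] = [9, 9, 5, 6]
r8 m[X9→φ2] = [5, 8, 6, 7]
r9 m[φ0→X12] = [10, 10, 14, 15]
r9 m[φ0→X13] = [0, 1, 2, 0]
r9 m[φ1→X13] = [11, 10, 6, 7]
r9 m[φ1→X9] = [6, 9, 7, 8]
r9 m[φ2→X13] = [9, 6, 12, 7]
r9 m[φ2→X9] = [10, 10, 6, 7]
r9 m[X12→φ0] = [0, 0, 0, 0]
r9 m[X13→φ0] = [16, 12, 14, 10]
r9 m[X13→φ1] = [7, 5, 12, 5]
r9 m[X13→φ2] = [9, 9, 6, 5]
r9 m[X9→φ1] = [9, 9, 5, 6]
r9 m[X9→φ2] = [5, 8, 6, 7]
r10 m[φ0→X12] = [10, 10, 14, 15]
r10 m[φ0→X13] = [0, 1, 2, 0]
r10 m[φ1→X13] = [11, 10, 6, 7]
r10 m[φ1→X9] = [6, 9, 7, 8]
r10 m[φ2→X13] = [9, 6, 12, 7]
r10 m[φ2→X9] = [10, 10, 6, 7]
r10 m[X12→φ0] = [0, 0, 0, 0]
r10 m[X13→φ0] = [20, 16, 18, 14]
r10 m[X13→φ1] = [9, 7, 14, 7]
r10 m[X13→φ2] = [11, 11, 8, 7]
r10 m[X9→φ1] = [10, 10, 6, 7]
r10 m[X9→φ2] = [6, 9, 7, 8]
r11 m[φ0→X12] = [14, 14, 18, 19]
r11 m[φ0→X13] = [0, 1, 2, 0]
r11 m[φ1→X13] = [12, 11, 7, 8]
r11 m[φ1→X9] = [8, 11, 9, 10]
r11 m[φ2→X13] = [10, 7, 13, 8]
r11 m[φ2→X9] = [12, 12, 8, 9]
r11 m[X12→φ0] = [0, 0, 0, 0]
r11 m[X13→φ0] = [20, 16, 18, 14]
r11 m[X13→φ1] = [9, 7, 14, 7]
r11 m[X13→φ2] = [11, 11, 8, 7]
r11 m[X9→φ1] = [10, 10, 6, 7]
r11 m[X9→φ2] = [6, 9, 7, 8]
r12 m[φ0→X12] = [14, 14, 18, 19]
r12 m[φ0→X13] = [0, 1, 2, 0]
r12 m[φ1→X13] = [12, 11, 7, 8]
r12 m[φ1→X9] = [8, 11, 9, 10]
r12 m[φ2→X13] = [10, 7, 13, 8]
r12 m[φ2→X9] = [12, 12, 8, 9]
r12 m[X12→φ0] = [0, 0, 0, 0]
r12 m[X13→φ0] = [22, 18, 20, 16]
r12 m[X13→φ1] = [10, 8, 15, 8]
r12 m[X13→φ2] = [12, 12, 9, 8]
r12 m[X9→φ1] = [12, 12, 8, 9]
r12 m[X9→φ2] = [8, 11, 9, 10]
no fixed point within 12 rounds

NOT CONVERGED within 12 rounds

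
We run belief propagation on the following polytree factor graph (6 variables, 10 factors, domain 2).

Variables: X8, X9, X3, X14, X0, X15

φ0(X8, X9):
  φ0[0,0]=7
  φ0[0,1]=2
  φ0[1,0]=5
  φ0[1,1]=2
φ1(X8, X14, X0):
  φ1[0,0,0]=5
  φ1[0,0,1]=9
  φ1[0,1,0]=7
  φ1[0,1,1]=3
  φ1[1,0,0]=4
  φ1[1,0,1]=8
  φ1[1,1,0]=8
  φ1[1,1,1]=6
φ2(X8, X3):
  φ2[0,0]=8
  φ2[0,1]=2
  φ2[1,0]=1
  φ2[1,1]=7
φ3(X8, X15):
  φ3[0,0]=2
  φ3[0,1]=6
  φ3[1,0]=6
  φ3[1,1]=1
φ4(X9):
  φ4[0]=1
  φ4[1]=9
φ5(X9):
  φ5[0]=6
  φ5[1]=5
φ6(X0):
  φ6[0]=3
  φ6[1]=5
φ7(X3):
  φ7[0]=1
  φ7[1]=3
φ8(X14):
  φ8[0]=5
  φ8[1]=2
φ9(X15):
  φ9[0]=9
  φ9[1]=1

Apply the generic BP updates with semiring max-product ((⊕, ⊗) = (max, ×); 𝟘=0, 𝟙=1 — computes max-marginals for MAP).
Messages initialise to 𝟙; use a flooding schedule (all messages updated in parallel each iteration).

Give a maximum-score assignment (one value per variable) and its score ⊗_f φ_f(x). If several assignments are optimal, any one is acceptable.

init: all messages = 𝟙 over 2 values
r1 m[φ0→X8] = [7, 5]
r1 m[φ0→X9] = [7, 2]
r1 m[φ1→X8] = [9, 8]
r1 m[φ1→X14] = [9, 8]
r1 m[φ1→X0] = [8, 9]
r1 m[φ2→X8] = [8, 7]
r1 m[φ2→X3] = [8, 7]
r1 m[φ3→X8] = [6, 6]
r1 m[φ3→X15] = [6, 6]
r1 m[φ4→X9] = [1, 9]
r1 m[φ5→X9] = [6, 5]
r1 m[φ6→X0] = [3, 5]
r1 m[φ7→X3] = [1, 3]
r1 m[φ8→X14] = [5, 2]
r1 m[φ9→X15] = [9, 1]
r1 m[X8→φ0] = [1, 1]
r1 m[X8→φ1] = [1, 1]
r1 m[X8→φ2] = [1, 1]
r1 m[X8→φ3] = [1, 1]
r1 m[X9→φ0] = [1, 1]
r1 m[X9→φ4] = [1, 1]
r1 m[X9→φ5] = [1, 1]
r1 m[X3→φ2] = [1, 1]
r1 m[X3→φ7] = [1, 1]
r1 m[X14→φ1] = [1, 1]
r1 m[X14→φ8] = [1, 1]
r1 m[X0→φ1] = [1, 1]
r1 m[X0→φ6] = [1, 1]
r1 m[X15→φ3] = [1, 1]
r1 m[X15→φ9] = [1, 1]
r2 m[φ0→X8] = [7, 5]
r2 m[φ0→X9] = [7, 2]
r2 m[φ1→X8] = [9, 8]
r2 m[φ1→X14] = [9, 8]
r2 m[φ1→X0] = [8, 9]
r2 m[φ2→X8] = [8, 7]
r2 m[φ2→X3] = [8, 7]
r2 m[φ3→X8] = [6, 6]
r2 m[φ3→X15] = [6, 6]
r2 m[φ4→X9] = [1, 9]
r2 m[φ5→X9] = [6, 5]
r2 m[φ6→X0] = [3, 5]
r2 m[φ7→X3] = [1, 3]
r2 m[φ8→X14] = [5, 2]
r2 m[φ9→X15] = [9, 1]
r2 m[X8→φ0] = [432, 336]
r2 m[X8→φ1] = [336, 210]
r2 m[X8→φ2] = [378, 240]
r2 m[X8→φ3] = [504, 280]
r2 m[X9→φ0] = [6, 45]
r2 m[X9→φ4] = [42, 10]
r2 m[X9→φ5] = [7, 18]
r2 m[X3→φ2] = [1, 3]
r2 m[X3→φ7] = [8, 7]
r2 m[X14→φ1] = [5, 2]
r2 m[X14→φ8] = [9, 8]
r2 m[X0→φ1] = [3, 5]
r2 m[X0→φ6] = [8, 9]
r2 m[X15→φ3] = [9, 1]
r2 m[X15→φ9] = [6, 6]
r3 m[φ0→X8] = [90, 90]
r3 m[φ0→X9] = [3024, 864]
r3 m[φ1→X8] = [225, 200]
r3 m[φ1→X14] = [15120, 7056]
r3 m[φ1→X0] = [8400, 15120]
r3 m[φ2→X8] = [8, 21]
r3 m[φ2→X3] = [3024, 1680]
r3 m[φ3→X8] = [18, 54]
r3 m[φ3→X15] = [1680, 3024]
r3 m[φ4→X9] = [1, 9]
r3 m[φ5→X9] = [6, 5]
r3 m[φ6→X0] = [3, 5]
r3 m[φ7→X3] = [1, 3]
r3 m[φ8→X14] = [5, 2]
r3 m[φ9→X15] = [9, 1]
r3 m[X8→φ0] = [432, 336]
r3 m[X8→φ1] = [336, 210]
r3 m[X8→φ2] = [378, 240]
r3 m[X8→φ3] = [504, 280]
r3 m[X9→φ0] = [6, 45]
r3 m[X9→φ4] = [42, 10]
r3 m[X9→φ5] = [7, 18]
r3 m[X3→φ2] = [1, 3]
r3 m[X3→φ7] = [8, 7]
r3 m[X14→φ1] = [5, 2]
r3 m[X14→φ8] = [9, 8]
r3 m[X0→φ1] = [3, 5]
r3 m[X0→φ6] = [8, 9]
r3 m[X15→φ3] = [9, 1]
r3 m[X15→φ9] = [6, 6]
r4 m[φ0→X8] = [90, 90]
r4 m[φ0→X9] = [3024, 864]
r4 m[φ1→X8] = [225, 200]
r4 m[φ1→X14] = [15120, 7056]
r4 m[φ1→X0] = [8400, 15120]
r4 m[φ2→X8] = [8, 21]
r4 m[φ2→X3] = [3024, 1680]
r4 m[φ3→X8] = [18, 54]
r4 m[φ3→X15] = [1680, 3024]
r4 m[φ4→X9] = [1, 9]
r4 m[φ5→X9] = [6, 5]
r4 m[φ6→X0] = [3, 5]
r4 m[φ7→X3] = [1, 3]
r4 m[φ8→X14] = [5, 2]
r4 m[φ9→X15] = [9, 1]
r4 m[X8→φ0] = [32400, 226800]
r4 m[X8→φ1] = [12960, 102060]
r4 m[X8→φ2] = [364500, 972000]
r4 m[X8→φ3] = [162000, 378000]
r4 m[X9→φ0] = [6, 45]
r4 m[X9→φ4] = [18144, 4320]
r4 m[X9→φ5] = [3024, 7776]
r4 m[X3→φ2] = [1, 3]
r4 m[X3→φ7] = [3024, 1680]
r4 m[X14→φ1] = [5, 2]
r4 m[X14→φ8] = [15120, 7056]
r4 m[X0→φ1] = [3, 5]
r4 m[X0→φ6] = [8400, 15120]
r4 m[X15→φ3] = [9, 1]
r4 m[X15→φ9] = [1680, 3024]
r5 m[φ0→X8] = [90, 90]
r5 m[φ0→X9] = [1134000, 453600]
r5 m[φ1→X8] = [225, 200]
r5 m[φ1→X14] = [4082400, 3061800]
r5 m[φ1→X0] = [2041200, 4082400]
r5 m[φ2→X8] = [8, 21]
r5 m[φ2→X3] = [2916000, 6804000]
r5 m[φ3→X8] = [18, 54]
r5 m[φ3→X15] = [2268000, 972000]
r5 m[φ4→X9] = [1, 9]
r5 m[φ5→X9] = [6, 5]
r5 m[φ6→X0] = [3, 5]
r5 m[φ7→X3] = [1, 3]
r5 m[φ8→X14] = [5, 2]
r5 m[φ9→X15] = [9, 1]
r5 m[X8→φ0] = [32400, 226800]
r5 m[X8→φ1] = [12960, 102060]
r5 m[X8→φ2] = [364500, 972000]
r5 m[X8→φ3] = [162000, 378000]
r5 m[X9→φ0] = [6, 45]
r5 m[X9→φ4] = [18144, 4320]
r5 m[X9→φ5] = [3024, 7776]
r5 m[X3→φ2] = [1, 3]
r5 m[X3→φ7] = [3024, 1680]
r5 m[X14→φ1] = [5, 2]
r5 m[X14→φ8] = [15120, 7056]
r5 m[X0→φ1] = [3, 5]
r5 m[X0→φ6] = [8400, 15120]
r5 m[X15→φ3] = [9, 1]
r5 m[X15→φ9] = [1680, 3024]
r6 m[φ0→X8] = [90, 90]
r6 m[φ0→X9] = [1134000, 453600]
r6 m[φ1→X8] = [225, 200]
r6 m[φ1→X14] = [4082400, 3061800]
r6 m[φ1→X0] = [2041200, 4082400]
r6 m[φ2→X8] = [8, 21]
r6 m[φ2→X3] = [2916000, 6804000]
r6 m[φ3→X8] = [18, 54]
r6 m[φ3→X15] = [2268000, 972000]
r6 m[φ4→X9] = [1, 9]
r6 m[φ5→X9] = [6, 5]
r6 m[φ6→X0] = [3, 5]
r6 m[φ7→X3] = [1, 3]
r6 m[φ8→X14] = [5, 2]
r6 m[φ9→X15] = [9, 1]
r6 m[X8→φ0] = [32400, 226800]
r6 m[X8→φ1] = [12960, 102060]
r6 m[X8→φ2] = [364500, 972000]
r6 m[X8→φ3] = [162000, 378000]
r6 m[X9→φ0] = [6, 45]
r6 m[X9→φ4] = [6804000, 2268000]
r6 m[X9→φ5] = [1134000, 4082400]
r6 m[X3→φ2] = [1, 3]
r6 m[X3→φ7] = [2916000, 6804000]
r6 m[X14→φ1] = [5, 2]
r6 m[X14→φ8] = [4082400, 3061800]
r6 m[X0→φ1] = [3, 5]
r6 m[X0→φ6] = [2041200, 4082400]
r6 m[X15→φ3] = [9, 1]
r6 m[X15→φ9] = [2268000, 972000]
r7 m[φ0→X8] = [90, 90]
r7 m[φ0→X9] = [1134000, 453600]
r7 m[φ1→X8] = [225, 200]
r7 m[φ1→X14] = [4082400, 3061800]
r7 m[φ1→X0] = [2041200, 4082400]
r7 m[φ2→X8] = [8, 21]
r7 m[φ2→X3] = [2916000, 6804000]
r7 m[φ3→X8] = [18, 54]
r7 m[φ3→X15] = [2268000, 972000]
r7 m[φ4→X9] = [1, 9]
r7 m[φ5→X9] = [6, 5]
r7 m[φ6→X0] = [3, 5]
r7 m[φ7→X3] = [1, 3]
r7 m[φ8→X14] = [5, 2]
r7 m[φ9→X15] = [9, 1]
r7 m[X8→φ0] = [32400, 226800]
r7 m[X8→φ1] = [12960, 102060]
r7 m[X8→φ2] = [364500, 972000]
r7 m[X8→φ3] = [162000, 378000]
r7 m[X9→φ0] = [6, 45]
r7 m[X9→φ4] = [6804000, 2268000]
r7 m[X9→φ5] = [1134000, 4082400]
r7 m[X3→φ2] = [1, 3]
r7 m[X3→φ7] = [2916000, 6804000]
r7 m[X14→φ1] = [5, 2]
r7 m[X14→φ8] = [4082400, 3061800]
r7 m[X0→φ1] = [3, 5]
r7 m[X0→φ6] = [2041200, 4082400]
r7 m[X15→φ3] = [9, 1]
r7 m[X15→φ9] = [2268000, 972000]
fixed point reached at round 7
traceback from X8: (X8=1, X9=1, X3=1, X14=0, X0=1, X15=0), score=20412000

assignment: (X8=1, X9=1, X3=1, X14=0, X0=1, X15=0); score = 20412000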